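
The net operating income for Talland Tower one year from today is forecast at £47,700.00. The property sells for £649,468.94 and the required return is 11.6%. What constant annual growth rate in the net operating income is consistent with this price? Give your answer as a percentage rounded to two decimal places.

P = D₁/(r−g) ⇒ g = r − D₁/P = 0.116 − £47,700.00/£649,468.94 = 0.042555

4.26%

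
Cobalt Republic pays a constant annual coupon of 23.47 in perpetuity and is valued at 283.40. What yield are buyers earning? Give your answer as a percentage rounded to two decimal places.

8.28%

P = C/r ⇒ r = C/P = 23.47/283.40 = 0.082816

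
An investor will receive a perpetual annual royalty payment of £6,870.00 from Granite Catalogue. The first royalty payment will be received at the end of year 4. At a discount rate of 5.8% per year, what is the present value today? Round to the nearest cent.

£100016.52

Value at end of year 3: C / r = £6,870.00 / 0.058 = £118,448.2759
Discount to today: PV = £118,448.2759 / (1 + 0.058)^3 = £118,448.2759 / 1.184287 = £100,016.52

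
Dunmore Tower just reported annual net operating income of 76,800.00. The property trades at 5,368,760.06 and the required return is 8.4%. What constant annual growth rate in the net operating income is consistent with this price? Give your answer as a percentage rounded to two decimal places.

P = D₀(1+g)/(r−g) ⇒ P(r−g) = D₀(1+g) ⇒ g(P+D₀) = P·r − D₀
g = (P·r − D₀)/(P + D₀) = (5,368,760.06×0.084 − 76,800.00) / (5,368,760.06 + 76,800.00) = 0.068712

6.87%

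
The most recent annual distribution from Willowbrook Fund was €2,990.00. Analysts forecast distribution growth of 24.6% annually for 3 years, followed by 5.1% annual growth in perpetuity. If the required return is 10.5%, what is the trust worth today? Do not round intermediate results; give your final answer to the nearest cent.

D_1 = 3725.54000
D_2 = 4642.02284
D_3 = 5783.96046
Terminal value at year 3: TV = D_3×(1+g_2)/(r−g_2) = 6078.94244/0.054 = 112573.00819
P_0 = D_1/(1+r)^1 + D_2/(1+r)^2 + D_3/(1+r)^3 + TV/(1+r)^3
    = 3371.52941 + 3801.74267 + 4286.85191 + 83434.84000 = 94894.96399

€94894.96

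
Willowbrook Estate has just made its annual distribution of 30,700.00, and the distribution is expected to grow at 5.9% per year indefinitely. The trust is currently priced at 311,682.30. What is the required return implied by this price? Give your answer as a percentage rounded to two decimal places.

16.33%

D₁ = 30,700.00 × 1.059 = 32,511.3000
P = D₁/(r − g) ⇒ r = D₁/P + g = 32,511.3000/311,682.30 + 0.059 = 0.104309 + 0.059 = 0.163309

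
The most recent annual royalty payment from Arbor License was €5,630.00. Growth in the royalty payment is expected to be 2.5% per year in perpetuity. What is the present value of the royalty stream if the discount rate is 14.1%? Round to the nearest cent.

€49747.84

D₁ = D₀ × (1 + g) = €5,630.00 × 1.025 = €5,770.7500
Growing perpetuity: P = D₁ / (r − g) = €5,770.7500 / (0.141 − 0.025) = €49,747.84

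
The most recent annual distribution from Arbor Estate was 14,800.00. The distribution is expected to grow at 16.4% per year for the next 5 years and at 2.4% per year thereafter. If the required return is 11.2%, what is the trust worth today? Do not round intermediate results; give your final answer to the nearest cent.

301482.95

D_1 = 17227.20000
D_2 = 20052.46080
D_3 = 23341.06437
D_4 = 27168.99893
D_5 = 31624.71475
Terminal value at year 5: TV = D_5×(1+g_2)/(r−g_2) = 32383.70791/0.088 = 367996.68075
P_0 = D_1/(1+r)^1 + D_2/(1+r)^2 + D_3/(1+r)^3 + D_4/(1+r)^4 + D_5/(1+r)^5 + TV/(1+r)^5
    = 15492.08633 + 16216.53641 + 16974.86365 + 17768.65224 + 18599.56044 + 216431.24875 = 301482.94783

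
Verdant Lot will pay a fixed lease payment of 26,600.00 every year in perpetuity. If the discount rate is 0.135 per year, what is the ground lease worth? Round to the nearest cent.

Level perpetuity: PV = C / r = 26,600.00 / 0.135 = 197,037.04

197037.04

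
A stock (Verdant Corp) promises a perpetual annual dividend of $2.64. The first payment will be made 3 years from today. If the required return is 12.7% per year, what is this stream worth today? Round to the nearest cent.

$16.37

Value at end of year 2: C / r = $2.64 / 0.127 = $20.7874
Discount to today: PV = $20.7874 / (1 + 0.127)^2 = $20.7874 / 1.270129 = $16.37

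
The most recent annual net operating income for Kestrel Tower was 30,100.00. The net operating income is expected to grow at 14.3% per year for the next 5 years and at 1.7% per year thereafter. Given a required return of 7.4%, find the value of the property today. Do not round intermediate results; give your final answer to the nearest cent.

915314.39

D_1 = 34404.30000
D_2 = 39324.11490
D_3 = 44947.46333
D_4 = 51374.95059
D_5 = 58721.56852
Terminal value at year 5: TV = D_5×(1+g_2)/(r−g_2) = 59719.83519/0.057 = 1047716.40677
P_0 = D_1/(1+r)^1 + D_2/(1+r)^2 + D_3/(1+r)^3 + D_4/(1+r)^4 + D_5/(1+r)^5 + TV/(1+r)^5
    = 32033.79888 + 34091.83624 + 36282.09388 + 38613.06639 + 41093.79412 + 733199.80030 = 915314.38981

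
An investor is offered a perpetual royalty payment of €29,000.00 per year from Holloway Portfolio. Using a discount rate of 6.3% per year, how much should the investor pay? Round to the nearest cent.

€460317.46

Level perpetuity: PV = C / r = €29,000.00 / 0.063 = €460,317.46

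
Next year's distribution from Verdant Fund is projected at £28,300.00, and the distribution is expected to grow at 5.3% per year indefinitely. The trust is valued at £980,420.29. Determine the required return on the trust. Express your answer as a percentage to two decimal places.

P = D₁/(r − g) ⇒ r = D₁/P + g = £28,300.0000/£980,420.29 + 0.053 = 0.028865 + 0.053 = 0.081865

8.19%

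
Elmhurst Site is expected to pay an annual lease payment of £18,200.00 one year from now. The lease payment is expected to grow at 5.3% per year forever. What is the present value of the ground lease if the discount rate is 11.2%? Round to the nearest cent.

Growing perpetuity: P = D₁ / (r − g) = £18,200.0000 / (0.112 − 0.053) = £308,474.58

£308474.58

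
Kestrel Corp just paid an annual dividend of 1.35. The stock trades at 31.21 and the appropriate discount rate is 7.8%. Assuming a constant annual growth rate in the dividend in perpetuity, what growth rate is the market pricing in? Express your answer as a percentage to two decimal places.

P = D₀(1+g)/(r−g) ⇒ P(r−g) = D₀(1+g) ⇒ g(P+D₀) = P·r − D₀
g = (P·r − D₀)/(P + D₀) = (31.21×0.078 − 1.35) / (31.21 + 1.35) = 0.033304

3.33%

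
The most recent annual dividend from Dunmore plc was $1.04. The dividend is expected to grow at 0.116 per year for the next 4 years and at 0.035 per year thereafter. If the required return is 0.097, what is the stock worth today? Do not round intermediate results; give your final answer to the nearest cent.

$22.94

D_1 = 1.16064
D_2 = 1.29527
D_3 = 1.44553
D_4 = 1.61321
Terminal value at year 4: TV = D_4×(1+g_2)/(r−g_2) = 1.66967/0.062 = 26.93015
P_0 = D_1/(1+r)^1 + D_2/(1+r)^2 + D_3/(1+r)^3 + D_4/(1+r)^4 + TV/(1+r)^4
    = 1.05801 + 1.07634 + 1.09498 + 1.11394 + 18.59569 = 22.93896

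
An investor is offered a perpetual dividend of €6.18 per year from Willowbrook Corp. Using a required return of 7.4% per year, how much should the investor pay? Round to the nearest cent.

Level perpetuity: PV = C / r = €6.18 / 0.074 = €83.51

€83.51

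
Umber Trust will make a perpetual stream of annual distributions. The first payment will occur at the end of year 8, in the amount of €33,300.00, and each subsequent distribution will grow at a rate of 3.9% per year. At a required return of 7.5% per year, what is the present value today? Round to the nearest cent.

Value at end of year 7: C₁ / (r − g) = €33,300.00 / (0.075 − 0.039) = €925,000.0000
Discount to today: PV = €925,000.0000 / (1 + 0.075)^7 = €925,000.0000 / 1.659049 = €557,548.28

€557548.28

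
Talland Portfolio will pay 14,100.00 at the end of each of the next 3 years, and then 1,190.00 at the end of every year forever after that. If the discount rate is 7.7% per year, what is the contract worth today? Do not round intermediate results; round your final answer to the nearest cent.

PV of 3-year annuity: 14,100.00 × [1 − (1+0.077)^−3] / 0.077 = 36534.66894
Perpetuity value at year 3: 1,190.00 / 0.077 = 15454.54545
PV of perpetuity: 15454.54545 / (1+0.077)^3 = 12371.12304
Total PV = 36534.66894 + 12371.12304 = 48905.79198

48905.79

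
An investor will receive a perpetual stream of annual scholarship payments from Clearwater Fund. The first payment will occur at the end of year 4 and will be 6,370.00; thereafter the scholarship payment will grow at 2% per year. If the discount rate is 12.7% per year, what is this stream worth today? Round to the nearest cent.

41589.52

Value at end of year 3: C₁ / (r − g) = 6,370.00 / (0.127 − 0.02) = 59,532.7103
Discount to today: PV = 59,532.7103 / (1 + 0.127)^3 = 59,532.7103 / 1.431435 = 41,589.52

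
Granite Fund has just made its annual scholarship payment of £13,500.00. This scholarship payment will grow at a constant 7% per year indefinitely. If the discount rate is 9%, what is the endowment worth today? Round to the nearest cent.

D₁ = D₀ × (1 + g) = £13,500.00 × 1.07 = £14,445.0000
Growing perpetuity: P = D₁ / (r − g) = £14,445.0000 / (0.09 − 0.07) = £722,250.00

£722250.00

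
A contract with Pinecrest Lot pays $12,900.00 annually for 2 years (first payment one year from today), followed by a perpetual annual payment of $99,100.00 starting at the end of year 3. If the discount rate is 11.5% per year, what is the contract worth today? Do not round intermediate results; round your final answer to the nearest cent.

$715093.91

PV of 2-year annuity: $12,900.00 × [1 − (1+0.115)^−2] / 0.115 = 21945.74594
Perpetuity value at year 2: $99,100.00 / 0.115 = 861739.13043
PV of perpetuity: 861739.13043 / (1+0.115)^2 = 693148.16742
Total PV = 21945.74594 + 693148.16742 = 715093.91336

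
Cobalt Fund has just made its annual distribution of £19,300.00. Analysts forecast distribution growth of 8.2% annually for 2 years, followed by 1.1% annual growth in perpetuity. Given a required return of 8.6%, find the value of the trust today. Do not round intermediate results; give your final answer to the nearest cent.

£296638.04

D_1 = 20882.60000
D_2 = 22594.97320
Terminal value at year 2: TV = D_2×(1+g_2)/(r−g_2) = 22843.51791/0.075 = 304580.23874
P_0 = D_1/(1+r)^1 + D_2/(1+r)^2 + TV/(1+r)^2
    = 19228.91344 + 19158.08872 + 258251.03590 = 296638.03806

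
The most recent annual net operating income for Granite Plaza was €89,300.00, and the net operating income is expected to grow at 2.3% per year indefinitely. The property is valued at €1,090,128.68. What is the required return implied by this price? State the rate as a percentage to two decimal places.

D₁ = €89,300.00 × 1.023 = €91,353.9000
P = D₁/(r − g) ⇒ r = D₁/P + g = €91,353.9000/€1,090,128.68 + 0.023 = 0.083801 + 0.023 = 0.106801

10.68%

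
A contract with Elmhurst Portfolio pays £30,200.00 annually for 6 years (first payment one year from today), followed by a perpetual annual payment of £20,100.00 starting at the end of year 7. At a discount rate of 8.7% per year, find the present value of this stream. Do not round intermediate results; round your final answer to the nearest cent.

PV of 6-year annuity: £30,200.00 × [1 − (1+0.087)^−6] / 0.087 = 136695.09431
Perpetuity value at year 6: £20,100.00 / 0.087 = 231034.48276
PV of perpetuity: 231034.48276 / (1+0.087)^6 = 140055.29747
Total PV = 136695.09431 + 140055.29747 = 276750.39178

£276750.39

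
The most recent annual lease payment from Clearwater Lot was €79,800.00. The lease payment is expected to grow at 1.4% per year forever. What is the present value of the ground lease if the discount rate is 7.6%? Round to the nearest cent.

D₁ = D₀ × (1 + g) = €79,800.00 × 1.014 = €80,917.2000
Growing perpetuity: P = D₁ / (r − g) = €80,917.2000 / (0.076 − 0.014) = €1,305,116.13

€1305116.13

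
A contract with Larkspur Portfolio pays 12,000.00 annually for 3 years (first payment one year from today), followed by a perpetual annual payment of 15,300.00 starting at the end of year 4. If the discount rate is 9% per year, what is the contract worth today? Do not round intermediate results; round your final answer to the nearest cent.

PV of 3-year annuity: 12,000.00 × [1 − (1+0.09)^−3] / 0.09 = 30375.53599
Perpetuity value at year 3: 15,300.00 / 0.09 = 170000.00000
PV of perpetuity: 170000.00000 / (1+0.09)^3 = 131271.19161
Total PV = 30375.53599 + 131271.19161 = 161646.72760

161646.73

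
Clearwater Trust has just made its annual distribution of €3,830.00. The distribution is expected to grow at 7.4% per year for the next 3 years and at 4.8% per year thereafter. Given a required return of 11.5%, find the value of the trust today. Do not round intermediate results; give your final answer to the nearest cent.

D_1 = 4113.42000
D_2 = 4417.81308
D_3 = 4744.73125
Terminal value at year 3: TV = D_3×(1+g_2)/(r−g_2) = 4972.47835/0.067 = 74216.09474
P_0 = D_1/(1+r)^1 + D_2/(1+r)^2 + D_3/(1+r)^3 + TV/(1+r)^3
    = 3689.16592 + 3553.51049 + 3422.84329 + 53539.39950 = 64204.91920

€64204.92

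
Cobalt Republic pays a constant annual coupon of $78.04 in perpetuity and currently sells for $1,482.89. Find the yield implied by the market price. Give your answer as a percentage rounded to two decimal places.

5.26%

P = C/r ⇒ r = C/P = $78.04/$1,482.89 = 0.052627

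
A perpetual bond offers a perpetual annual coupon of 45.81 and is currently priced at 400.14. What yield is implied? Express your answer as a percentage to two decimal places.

P = C/r ⇒ r = C/P = 45.81/400.14 = 0.114485

11.45%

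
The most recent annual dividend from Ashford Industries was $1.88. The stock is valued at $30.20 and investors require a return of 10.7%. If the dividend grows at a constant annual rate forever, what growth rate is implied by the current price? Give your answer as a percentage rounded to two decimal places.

4.21%

P = D₀(1+g)/(r−g) ⇒ P(r−g) = D₀(1+g) ⇒ g(P+D₀) = P·r − D₀
g = (P·r − D₀)/(P + D₀) = ($30.20×0.107 − $1.88) / ($30.20 + $1.88) = 0.042126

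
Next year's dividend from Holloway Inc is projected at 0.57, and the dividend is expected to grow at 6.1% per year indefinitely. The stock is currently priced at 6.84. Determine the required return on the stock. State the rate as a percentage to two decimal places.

P = D₁/(r − g) ⇒ r = D₁/P + g = 0.5700/6.84 + 0.061 = 0.083333 + 0.061 = 0.144333

14.43%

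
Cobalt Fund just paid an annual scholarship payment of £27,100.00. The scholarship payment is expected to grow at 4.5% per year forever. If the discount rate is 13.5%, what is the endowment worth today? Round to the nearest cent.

£314661.11

D₁ = D₀ × (1 + g) = £27,100.00 × 1.045 = £28,319.5000
Growing perpetuity: P = D₁ / (r − g) = £28,319.5000 / (0.135 − 0.045) = £314,661.11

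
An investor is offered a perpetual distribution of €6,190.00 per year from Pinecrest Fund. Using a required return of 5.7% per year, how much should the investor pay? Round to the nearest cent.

Level perpetuity: PV = C / r = €6,190.00 / 0.057 = €108,596.49

€108596.49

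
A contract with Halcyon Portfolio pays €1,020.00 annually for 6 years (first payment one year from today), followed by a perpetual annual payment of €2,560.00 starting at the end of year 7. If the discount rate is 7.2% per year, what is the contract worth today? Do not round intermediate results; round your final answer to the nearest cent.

PV of 6-year annuity: €1,020.00 × [1 − (1+0.072)^−6] / 0.072 = 4831.99680
Perpetuity value at year 6: €2,560.00 / 0.072 = 35555.55556
PV of perpetuity: 35555.55556 / (1+0.072)^6 = 23428.19104
Total PV = 4831.99680 + 23428.19104 = 28260.18784

€28260.19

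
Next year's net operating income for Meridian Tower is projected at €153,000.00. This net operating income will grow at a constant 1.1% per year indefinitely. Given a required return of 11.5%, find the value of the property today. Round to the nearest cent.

€1471153.85

Growing perpetuity: P = D₁ / (r − g) = €153,000.0000 / (0.115 − 0.011) = €1,471,153.85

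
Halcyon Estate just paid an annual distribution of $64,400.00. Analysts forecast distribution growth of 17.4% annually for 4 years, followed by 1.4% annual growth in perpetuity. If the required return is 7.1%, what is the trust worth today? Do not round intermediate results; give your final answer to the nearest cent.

D_1 = 75605.60000
D_2 = 88760.97440
D_3 = 104205.38395
D_4 = 122337.12075
Terminal value at year 4: TV = D_4×(1+g_2)/(r−g_2) = 124049.84044/0.057 = 2176312.99022
P_0 = D_1/(1+r)^1 + D_2/(1+r)^2 + D_3/(1+r)^3 + D_4/(1+r)^4 + TV/(1+r)^4
    = 70593.46405 + 77382.56470 + 84824.58540 + 92982.31863 + 1654106.51045 = 1979889.44324

$1979889.44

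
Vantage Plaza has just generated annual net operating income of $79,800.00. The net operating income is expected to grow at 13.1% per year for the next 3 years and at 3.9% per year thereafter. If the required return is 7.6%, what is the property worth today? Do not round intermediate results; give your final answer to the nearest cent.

$2867080.67

D_1 = 90253.80000
D_2 = 102077.04780
D_3 = 115449.14106
Terminal value at year 3: TV = D_3×(1+g_2)/(r−g_2) = 119951.65756/0.037 = 3241936.69090
P_0 = D_1/(1+r)^1 + D_2/(1+r)^2 + D_3/(1+r)^3 + TV/(1+r)^3
    = 83878.99628 + 88166.49145 + 92673.14296 + 2602362.04150 = 2867080.67219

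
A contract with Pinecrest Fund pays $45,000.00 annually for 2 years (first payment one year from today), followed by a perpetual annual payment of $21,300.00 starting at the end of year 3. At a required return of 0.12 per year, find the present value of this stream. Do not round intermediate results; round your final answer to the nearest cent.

PV of 2-year annuity: $45,000.00 × [1 − (1+0.12)^−2] / 0.12 = 76052.29592
Perpetuity value at year 2: $21,300.00 / 0.12 = 177500.00000
PV of perpetuity: 177500.00000 / (1+0.12)^2 = 141501.91327
Total PV = 76052.29592 + 141501.91327 = 217554.20918

$217554.21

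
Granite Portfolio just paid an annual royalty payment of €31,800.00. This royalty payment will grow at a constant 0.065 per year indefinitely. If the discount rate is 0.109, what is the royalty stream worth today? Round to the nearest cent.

€769704.55

D₁ = D₀ × (1 + g) = €31,800.00 × 1.065 = €33,867.0000
Growing perpetuity: P = D₁ / (r − g) = €33,867.0000 / (0.109 − 0.065) = €769,704.55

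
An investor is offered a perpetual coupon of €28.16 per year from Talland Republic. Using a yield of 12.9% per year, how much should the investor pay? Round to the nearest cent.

Level perpetuity: PV = C / r = €28.16 / 0.129 = €218.29

€218.29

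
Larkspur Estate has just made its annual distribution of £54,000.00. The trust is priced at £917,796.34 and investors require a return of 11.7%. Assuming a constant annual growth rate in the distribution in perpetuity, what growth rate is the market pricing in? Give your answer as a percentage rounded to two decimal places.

5.49%

P = D₀(1+g)/(r−g) ⇒ P(r−g) = D₀(1+g) ⇒ g(P+D₀) = P·r − D₀
g = (P·r − D₀)/(P + D₀) = (£917,796.34×0.117 − £54,000.00) / (£917,796.34 + £54,000.00) = 0.054931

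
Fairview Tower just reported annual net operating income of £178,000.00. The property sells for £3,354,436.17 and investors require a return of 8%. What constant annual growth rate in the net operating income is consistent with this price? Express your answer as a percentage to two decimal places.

P = D₀(1+g)/(r−g) ⇒ P(r−g) = D₀(1+g) ⇒ g(P+D₀) = P·r − D₀
g = (P·r − D₀)/(P + D₀) = (£3,354,436.17×0.08 − £178,000.00) / (£3,354,436.17 + £178,000.00) = 0.025579

2.56%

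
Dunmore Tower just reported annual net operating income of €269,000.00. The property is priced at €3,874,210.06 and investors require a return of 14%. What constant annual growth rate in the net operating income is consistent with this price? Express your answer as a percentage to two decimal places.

6.60%

P = D₀(1+g)/(r−g) ⇒ P(r−g) = D₀(1+g) ⇒ g(P+D₀) = P·r − D₀
g = (P·r − D₀)/(P + D₀) = (€3,874,210.06×0.14 − €269,000.00) / (€3,874,210.06 + €269,000.00) = 0.065985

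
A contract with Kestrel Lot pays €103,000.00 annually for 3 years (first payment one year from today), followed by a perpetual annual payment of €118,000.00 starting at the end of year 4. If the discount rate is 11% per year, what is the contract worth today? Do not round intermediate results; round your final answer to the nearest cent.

€1036071.55

PV of 3-year annuity: €103,000.00 × [1 − (1+0.11)^−3] / 0.11 = 251702.61569
Perpetuity value at year 3: €118,000.00 / 0.11 = 1072727.27273
PV of perpetuity: 1072727.27273 / (1+0.11)^3 = 784368.93630
Total PV = 251702.61569 + 784368.93630 = 1036071.55200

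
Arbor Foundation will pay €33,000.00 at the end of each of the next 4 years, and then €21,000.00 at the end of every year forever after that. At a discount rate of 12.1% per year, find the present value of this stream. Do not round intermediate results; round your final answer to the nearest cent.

€209925.28

PV of 4-year annuity: €33,000.00 × [1 − (1+0.121)^−4] / 0.121 = 100021.79229
Perpetuity value at year 4: €21,000.00 / 0.121 = 173553.71901
PV of perpetuity: 173553.71901 / (1+0.121)^4 = 109903.48755
Total PV = 100021.79229 + 109903.48755 = 209925.27984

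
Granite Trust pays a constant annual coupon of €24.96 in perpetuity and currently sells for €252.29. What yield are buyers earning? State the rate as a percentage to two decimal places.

P = C/r ⇒ r = C/P = €24.96/€252.29 = 0.098934

9.89%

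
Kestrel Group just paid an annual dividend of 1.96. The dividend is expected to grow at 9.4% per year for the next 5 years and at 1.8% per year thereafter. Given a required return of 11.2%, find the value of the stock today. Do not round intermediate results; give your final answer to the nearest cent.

28.90

D_1 = 2.14424
D_2 = 2.34580
D_3 = 2.56630
D_4 = 2.80754
D_5 = 3.07144
Terminal value at year 5: TV = D_5×(1+g_2)/(r−g_2) = 3.12673/0.094 = 33.26309
P_0 = D_1/(1+r)^1 + D_2/(1+r)^2 + D_3/(1+r)^3 + D_4/(1+r)^4 + D_5/(1+r)^5 + TV/(1+r)^5
    = 1.92827 + 1.89706 + 1.86635 + 1.83614 + 1.80642 + 19.56314 = 28.89739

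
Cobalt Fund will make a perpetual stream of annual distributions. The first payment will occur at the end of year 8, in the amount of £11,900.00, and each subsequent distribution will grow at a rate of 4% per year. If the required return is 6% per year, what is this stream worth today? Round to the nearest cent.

£395708.98

Value at end of year 7: C₁ / (r − g) = £11,900.00 / (0.06 − 0.04) = £595,000.0000
Discount to today: PV = £595,000.0000 / (1 + 0.06)^7 = £595,000.0000 / 1.503630 = £395,708.98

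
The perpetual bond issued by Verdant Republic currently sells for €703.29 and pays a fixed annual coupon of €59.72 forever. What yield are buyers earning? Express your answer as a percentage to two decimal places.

8.49%

P = C/r ⇒ r = C/P = €59.72/€703.29 = 0.084915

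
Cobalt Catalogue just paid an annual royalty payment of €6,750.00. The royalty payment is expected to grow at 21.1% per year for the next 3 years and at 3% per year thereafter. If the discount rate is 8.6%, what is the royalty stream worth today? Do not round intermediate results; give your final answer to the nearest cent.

D_1 = 8174.25000
D_2 = 9899.01675
D_3 = 11987.70928
Terminal value at year 3: TV = D_3×(1+g_2)/(r−g_2) = 12347.34056/0.056 = 220488.22434
P_0 = D_1/(1+r)^1 + D_2/(1+r)^2 + D_3/(1+r)^3 + TV/(1+r)^3
    = 7526.93370 + 8393.29347 + 9359.37237 + 172145.59900 = 197425.19855

€197425.20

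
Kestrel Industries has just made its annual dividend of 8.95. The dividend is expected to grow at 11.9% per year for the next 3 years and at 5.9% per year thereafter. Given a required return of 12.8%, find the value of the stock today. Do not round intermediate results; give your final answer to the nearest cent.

D_1 = 10.01505
D_2 = 11.20684
D_3 = 12.54046
Terminal value at year 3: TV = D_3×(1+g_2)/(r−g_2) = 13.28034/0.069 = 192.46872
P_0 = D_1/(1+r)^1 + D_2/(1+r)^2 + D_3/(1+r)^3 + TV/(1+r)^3
    = 8.87859 + 8.80775 + 8.73748 + 134.10126 = 160.52508

160.53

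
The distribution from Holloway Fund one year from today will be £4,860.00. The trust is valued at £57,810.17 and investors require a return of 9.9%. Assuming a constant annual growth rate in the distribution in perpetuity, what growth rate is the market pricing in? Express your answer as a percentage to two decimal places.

P = D₁/(r−g) ⇒ g = r − D₁/P = 0.099 − £4,860.00/£57,810.17 = 0.014932

1.49%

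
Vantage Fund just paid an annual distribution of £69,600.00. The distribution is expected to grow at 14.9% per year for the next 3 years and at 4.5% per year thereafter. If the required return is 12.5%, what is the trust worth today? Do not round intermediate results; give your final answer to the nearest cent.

£1186421.90

D_1 = 79970.40000
D_2 = 91885.98960
D_3 = 105577.00205
Terminal value at year 3: TV = D_3×(1+g_2)/(r−g_2) = 110327.96714/0.08 = 1379099.58928
P_0 = D_1/(1+r)^1 + D_2/(1+r)^2 + D_3/(1+r)^3 + TV/(1+r)^3
    = 71084.80000 + 72601.27573 + 74150.10295 + 968585.71977 = 1186421.89845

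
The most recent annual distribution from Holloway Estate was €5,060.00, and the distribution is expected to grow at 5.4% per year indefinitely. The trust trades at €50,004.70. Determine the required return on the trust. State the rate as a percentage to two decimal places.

D₁ = €5,060.00 × 1.054 = €5,333.2400
P = D₁/(r − g) ⇒ r = D₁/P + g = €5,333.2400/€50,004.70 + 0.054 = 0.106655 + 0.054 = 0.160655

16.07%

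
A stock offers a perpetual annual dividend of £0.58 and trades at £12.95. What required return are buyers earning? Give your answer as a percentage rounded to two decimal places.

P = C/r ⇒ r = C/P = £0.58/£12.95 = 0.044788

4.48%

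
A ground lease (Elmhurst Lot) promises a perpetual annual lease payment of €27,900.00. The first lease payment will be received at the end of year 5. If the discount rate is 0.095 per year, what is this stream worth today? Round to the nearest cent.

Value at end of year 4: C / r = €27,900.00 / 0.095 = €293,684.2105
Discount to today: PV = €293,684.2105 / (1 + 0.095)^4 = €293,684.2105 / 1.437661 = €204,279.19

€204279.19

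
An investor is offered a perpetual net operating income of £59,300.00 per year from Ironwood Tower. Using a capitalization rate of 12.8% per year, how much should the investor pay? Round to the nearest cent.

£463281.25

Level perpetuity: PV = C / r = £59,300.00 / 0.128 = £463,281.25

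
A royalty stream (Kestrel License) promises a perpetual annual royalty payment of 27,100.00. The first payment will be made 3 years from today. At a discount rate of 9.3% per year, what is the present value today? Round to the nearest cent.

Value at end of year 2: C / r = 27,100.00 / 0.093 = 291,397.8495
Discount to today: PV = 291,397.8495 / (1 + 0.093)^2 = 291,397.8495 / 1.194649 = 243,919.22

243919.22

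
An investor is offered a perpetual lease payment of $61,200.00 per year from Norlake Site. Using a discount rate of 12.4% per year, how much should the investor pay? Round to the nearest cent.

$493548.39

Level perpetuity: PV = C / r = $61,200.00 / 0.124 = $493,548.39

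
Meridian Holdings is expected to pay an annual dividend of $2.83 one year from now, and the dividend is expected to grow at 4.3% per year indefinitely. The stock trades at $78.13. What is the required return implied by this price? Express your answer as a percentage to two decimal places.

P = D₁/(r − g) ⇒ r = D₁/P + g = $2.8300/$78.13 + 0.043 = 0.036222 + 0.043 = 0.079222

7.92%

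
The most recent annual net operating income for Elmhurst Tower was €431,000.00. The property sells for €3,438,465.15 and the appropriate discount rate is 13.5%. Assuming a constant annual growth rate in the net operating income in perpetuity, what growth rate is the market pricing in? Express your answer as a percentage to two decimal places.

0.86%

P = D₀(1+g)/(r−g) ⇒ P(r−g) = D₀(1+g) ⇒ g(P+D₀) = P·r − D₀
g = (P·r − D₀)/(P + D₀) = (€3,438,465.15×0.135 − €431,000.00) / (€3,438,465.15 + €431,000.00) = 0.008578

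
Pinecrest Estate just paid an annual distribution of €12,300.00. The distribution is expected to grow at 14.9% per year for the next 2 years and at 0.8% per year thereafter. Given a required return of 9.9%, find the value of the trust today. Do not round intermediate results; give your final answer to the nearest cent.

D_1 = 14132.70000
D_2 = 16238.47230
Terminal value at year 2: TV = D_2×(1+g_2)/(r−g_2) = 16368.38008/0.091 = 179872.30855
P_0 = D_1/(1+r)^1 + D_2/(1+r)^2 + TV/(1+r)^2
    = 12859.59964 + 13444.65876 + 148925.45093 = 175229.70933

€175229.71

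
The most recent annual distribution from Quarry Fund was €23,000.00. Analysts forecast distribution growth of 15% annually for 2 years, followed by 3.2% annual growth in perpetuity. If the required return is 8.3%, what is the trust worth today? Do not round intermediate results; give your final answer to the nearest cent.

€575135.34

D_1 = 26450.00000
D_2 = 30417.50000
Terminal value at year 2: TV = D_2×(1+g_2)/(r−g_2) = 31390.86000/0.051 = 615507.05882
P_0 = D_1/(1+r)^1 + D_2/(1+r)^2 + TV/(1+r)^2
    = 24422.89935 + 25933.82665 + 524778.60976 = 575135.33576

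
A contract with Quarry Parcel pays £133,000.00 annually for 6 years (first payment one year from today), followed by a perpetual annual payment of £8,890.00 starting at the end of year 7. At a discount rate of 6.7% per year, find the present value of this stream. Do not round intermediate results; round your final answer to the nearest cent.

PV of 6-year annuity: £133,000.00 × [1 − (1+0.067)^−6] / 0.067 = 639863.90016
Perpetuity value at year 6: £8,890.00 / 0.067 = 132686.56716
PV of perpetuity: 132686.56716 / (1+0.067)^6 = 89916.71700
Total PV = 639863.90016 + 89916.71700 = 729780.61715

£729780.62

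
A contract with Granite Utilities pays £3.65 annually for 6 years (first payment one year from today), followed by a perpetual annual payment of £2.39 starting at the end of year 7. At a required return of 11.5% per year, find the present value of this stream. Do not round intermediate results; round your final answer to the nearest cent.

PV of 6-year annuity: £3.65 × [1 − (1+0.115)^−6] / 0.115 = 15.22157
Perpetuity value at year 6: £2.39 / 0.115 = 20.78261
PV of perpetuity: 20.78261 / (1+0.115)^6 = 10.81561
Total PV = 15.22157 + 10.81561 = 26.03718

£26.04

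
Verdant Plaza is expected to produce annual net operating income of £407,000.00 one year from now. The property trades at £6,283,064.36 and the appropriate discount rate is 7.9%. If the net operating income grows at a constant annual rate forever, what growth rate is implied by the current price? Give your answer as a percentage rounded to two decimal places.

P = D₁/(r−g) ⇒ g = r − D₁/P = 0.079 − £407,000.00/£6,283,064.36 = 0.014223

1.42%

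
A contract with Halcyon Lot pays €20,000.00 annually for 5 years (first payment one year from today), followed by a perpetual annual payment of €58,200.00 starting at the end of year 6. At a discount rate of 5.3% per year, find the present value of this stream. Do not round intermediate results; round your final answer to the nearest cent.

€934089.79

PV of 5-year annuity: €20,000.00 × [1 − (1+0.053)^−5] / 0.053 = 85876.13527
Perpetuity value at year 5: €58,200.00 / 0.053 = 1098113.20755
PV of perpetuity: 1098113.20755 / (1+0.053)^5 = 848213.65390
Total PV = 85876.13527 + 848213.65390 = 934089.78917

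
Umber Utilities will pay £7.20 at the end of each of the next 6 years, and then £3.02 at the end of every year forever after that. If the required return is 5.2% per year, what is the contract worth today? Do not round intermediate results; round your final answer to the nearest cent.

PV of 6-year annuity: £7.20 × [1 − (1+0.052)^−6] / 0.052 = 36.31240
Perpetuity value at year 6: £3.02 / 0.052 = 58.07692
PV of perpetuity: 58.07692 / (1+0.052)^6 = 42.84589
Total PV = 36.31240 + 42.84589 = 79.15829

£79.16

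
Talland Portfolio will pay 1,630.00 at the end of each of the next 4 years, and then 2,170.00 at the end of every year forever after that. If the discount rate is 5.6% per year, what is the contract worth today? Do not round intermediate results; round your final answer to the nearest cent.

PV of 4-year annuity: 1,630.00 × [1 − (1+0.056)^−4] / 0.056 = 5700.24259
Perpetuity value at year 4: 2,170.00 / 0.056 = 38750.00000
PV of perpetuity: 38750.00000 / (1+0.056)^4 = 31161.33348
Total PV = 5700.24259 + 31161.33348 = 36861.57607

36861.58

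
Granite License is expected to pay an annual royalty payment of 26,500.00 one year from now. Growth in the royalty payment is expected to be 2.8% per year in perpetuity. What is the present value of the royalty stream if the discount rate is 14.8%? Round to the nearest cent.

Growing perpetuity: P = D₁ / (r − g) = 26,500.0000 / (0.148 − 0.028) = 220,833.33

220833.33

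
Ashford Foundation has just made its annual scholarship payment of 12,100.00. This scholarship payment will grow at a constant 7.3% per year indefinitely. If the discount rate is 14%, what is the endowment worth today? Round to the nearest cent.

D₁ = D₀ × (1 + g) = 12,100.00 × 1.073 = 12,983.3000
Growing perpetuity: P = D₁ / (r − g) = 12,983.3000 / (0.14 − 0.073) = 193,780.60

193780.60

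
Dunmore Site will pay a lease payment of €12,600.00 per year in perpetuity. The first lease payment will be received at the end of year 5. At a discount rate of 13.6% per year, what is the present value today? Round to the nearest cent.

€55631.19

Value at end of year 4: C / r = €12,600.00 / 0.136 = €92,647.0588
Discount to today: PV = €92,647.0588 / (1 + 0.136)^4 = €92,647.0588 / 1.665380 = €55,631.19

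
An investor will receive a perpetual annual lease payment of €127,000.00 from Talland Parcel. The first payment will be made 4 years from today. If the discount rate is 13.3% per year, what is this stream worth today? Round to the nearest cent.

€656541.75

Value at end of year 3: C / r = €127,000.00 / 0.133 = €954,887.2180
Discount to today: PV = €954,887.2180 / (1 + 0.133)^3 = €954,887.2180 / 1.454420 = €656,541.75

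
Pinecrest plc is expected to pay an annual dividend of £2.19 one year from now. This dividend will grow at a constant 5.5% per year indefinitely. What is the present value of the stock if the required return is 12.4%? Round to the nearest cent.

Growing perpetuity: P = D₁ / (r − g) = £2.1900 / (0.124 − 0.055) = £31.74

£31.74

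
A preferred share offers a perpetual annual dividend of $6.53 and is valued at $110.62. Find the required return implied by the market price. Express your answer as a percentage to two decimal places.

P = C/r ⇒ r = C/P = $6.53/$110.62 = 0.059031

5.90%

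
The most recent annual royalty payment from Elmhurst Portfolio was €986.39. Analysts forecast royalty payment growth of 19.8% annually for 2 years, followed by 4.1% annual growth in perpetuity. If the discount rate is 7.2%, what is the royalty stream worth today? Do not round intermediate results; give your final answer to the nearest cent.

D_1 = 1181.69522
D_2 = 1415.67087
Terminal value at year 2: TV = D_2×(1+g_2)/(r−g_2) = 1473.71338/0.031 = 47539.14127
P_0 = D_1/(1+r)^1 + D_2/(1+r)^2 + TV/(1+r)^2
    = 1102.32763 + 1231.89226 + 41367.73682 = 43701.95671

€43701.96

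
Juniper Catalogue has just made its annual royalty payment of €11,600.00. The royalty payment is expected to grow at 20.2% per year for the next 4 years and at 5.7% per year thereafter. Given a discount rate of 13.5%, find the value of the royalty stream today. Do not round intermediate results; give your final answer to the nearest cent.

D_1 = 13943.20000
D_2 = 16759.72640
D_3 = 20145.19113
D_4 = 24214.51974
Terminal value at year 4: TV = D_4×(1+g_2)/(r−g_2) = 25594.74737/0.078 = 328137.78676
P_0 = D_1/(1+r)^1 + D_2/(1+r)^2 + D_3/(1+r)^3 + D_4/(1+r)^4 + TV/(1+r)^4
    = 12284.75771 + 13009.93724 + 13777.92472 + 14591.24715 + 197730.10564 = 251393.97247

€251393.97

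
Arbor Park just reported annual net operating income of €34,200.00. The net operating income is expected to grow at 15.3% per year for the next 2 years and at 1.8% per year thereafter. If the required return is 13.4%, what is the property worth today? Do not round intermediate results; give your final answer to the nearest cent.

D_1 = 39432.60000
D_2 = 45465.78780
Terminal value at year 2: TV = D_2×(1+g_2)/(r−g_2) = 46284.17198/0.116 = 399001.48259
P_0 = D_1/(1+r)^1 + D_2/(1+r)^2 + TV/(1+r)^2
    = 34773.01587 + 35355.63254 + 310276.15454 = 380404.80296

€380404.80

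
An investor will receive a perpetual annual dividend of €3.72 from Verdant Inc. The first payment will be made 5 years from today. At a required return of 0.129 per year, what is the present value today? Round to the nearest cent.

Value at end of year 4: C / r = €3.72 / 0.129 = €28.8372
Discount to today: PV = €28.8372 / (1 + 0.129)^4 = €28.8372 / 1.624710 = €17.75

€17.75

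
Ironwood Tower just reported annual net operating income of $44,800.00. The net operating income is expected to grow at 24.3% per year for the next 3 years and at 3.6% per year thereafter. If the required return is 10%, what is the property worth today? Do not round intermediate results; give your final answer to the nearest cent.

$1218859.81

D_1 = 55686.40000
D_2 = 69218.19520
D_3 = 86038.21663
Terminal value at year 3: TV = D_3×(1+g_2)/(r−g_2) = 89135.59243/0.064 = 1392743.63176
P_0 = D_1/(1+r)^1 + D_2/(1+r)^2 + D_3/(1+r)^3 + TV/(1+r)^3
    = 50624.00000 + 57205.12000 + 64641.78560 + 1046388.90440 = 1218859.81000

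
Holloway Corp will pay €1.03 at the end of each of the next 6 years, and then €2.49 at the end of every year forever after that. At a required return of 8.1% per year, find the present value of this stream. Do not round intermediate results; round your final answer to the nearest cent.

€24.01

PV of 6-year annuity: €1.03 × [1 − (1+0.081)^−6] / 0.081 = 4.74716
Perpetuity value at year 6: €2.49 / 0.081 = 30.74074
PV of perpetuity: 30.74074 / (1+0.081)^6 = 19.26461
Total PV = 4.74716 + 19.26461 = 24.01176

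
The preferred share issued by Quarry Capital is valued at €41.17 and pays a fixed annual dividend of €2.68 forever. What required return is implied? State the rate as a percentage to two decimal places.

6.51%

P = C/r ⇒ r = C/P = €2.68/€41.17 = 0.065096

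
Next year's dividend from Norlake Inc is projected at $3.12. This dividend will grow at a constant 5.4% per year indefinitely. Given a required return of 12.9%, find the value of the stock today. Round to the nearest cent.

$41.60

Growing perpetuity: P = D₁ / (r − g) = $3.1200 / (0.129 − 0.054) = $41.60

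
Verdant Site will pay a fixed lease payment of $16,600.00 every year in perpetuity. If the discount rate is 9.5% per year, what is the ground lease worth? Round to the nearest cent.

Level perpetuity: PV = C / r = $16,600.00 / 0.095 = $174,736.84

$174736.84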